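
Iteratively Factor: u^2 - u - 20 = (u + 4)*(u - 5)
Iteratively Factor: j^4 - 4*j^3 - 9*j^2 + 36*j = (j - 4)*(j^3 - 9*j) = j*(j - 4)*(j^2 - 9) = j*(j - 4)*(j + 3)*(j - 3)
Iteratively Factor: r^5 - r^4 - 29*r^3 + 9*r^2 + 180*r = (r + 4)*(r^4 - 5*r^3 - 9*r^2 + 45*r) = (r - 3)*(r + 4)*(r^3 - 2*r^2 - 15*r) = (r - 3)*(r + 3)*(r + 4)*(r^2 - 5*r) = r*(r - 3)*(r + 3)*(r + 4)*(r - 5)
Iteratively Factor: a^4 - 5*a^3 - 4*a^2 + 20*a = (a - 5)*(a^3 - 4*a) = (a - 5)*(a - 2)*(a^2 + 2*a) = a*(a - 5)*(a - 2)*(a + 2)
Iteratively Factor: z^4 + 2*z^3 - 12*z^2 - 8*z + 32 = (z + 2)*(z^3 - 12*z + 16) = (z - 2)*(z + 2)*(z^2 + 2*z - 8) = (z - 2)*(z + 2)*(z + 4)*(z - 2)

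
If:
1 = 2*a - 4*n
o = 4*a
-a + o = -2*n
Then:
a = 1/8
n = -3/16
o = 1/2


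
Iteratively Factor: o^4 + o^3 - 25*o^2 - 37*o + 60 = (o + 3)*(o^3 - 2*o^2 - 19*o + 20) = (o - 5)*(o + 3)*(o^2 + 3*o - 4) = (o - 5)*(o - 1)*(o + 3)*(o + 4)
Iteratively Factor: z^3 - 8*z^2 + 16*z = (z - 4)*(z^2 - 4*z) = z*(z - 4)*(z - 4)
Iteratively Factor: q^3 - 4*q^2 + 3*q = (q)*(q^2 - 4*q + 3) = q*(q - 1)*(q - 3)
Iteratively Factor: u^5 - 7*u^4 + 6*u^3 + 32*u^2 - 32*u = (u - 4)*(u^4 - 3*u^3 - 6*u^2 + 8*u) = u*(u - 4)*(u^3 - 3*u^2 - 6*u + 8) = u*(u - 4)^2*(u^2 + u - 2) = u*(u - 4)^2*(u - 1)*(u + 2)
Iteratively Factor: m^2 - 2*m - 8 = (m - 4)*(m + 2)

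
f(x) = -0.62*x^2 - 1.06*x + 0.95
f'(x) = -1.24*x - 1.06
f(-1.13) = 1.36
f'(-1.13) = 0.34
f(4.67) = -17.52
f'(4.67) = -6.85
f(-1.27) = 1.30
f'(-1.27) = 0.51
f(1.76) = -2.84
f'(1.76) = -3.24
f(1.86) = -3.17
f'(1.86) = -3.37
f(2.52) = -5.66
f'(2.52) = -4.18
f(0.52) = 0.23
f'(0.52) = -1.70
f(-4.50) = -6.84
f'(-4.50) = 4.52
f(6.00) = -27.73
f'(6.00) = -8.50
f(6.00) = -27.73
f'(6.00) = -8.50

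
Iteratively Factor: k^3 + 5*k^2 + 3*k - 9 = (k - 1)*(k^2 + 6*k + 9) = (k - 1)*(k + 3)*(k + 3)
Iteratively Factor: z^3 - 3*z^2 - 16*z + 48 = (z + 4)*(z^2 - 7*z + 12) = (z - 4)*(z + 4)*(z - 3)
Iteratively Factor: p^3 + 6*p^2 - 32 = (p + 4)*(p^2 + 2*p - 8) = (p - 2)*(p + 4)*(p + 4)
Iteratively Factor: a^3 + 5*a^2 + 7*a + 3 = (a + 3)*(a^2 + 2*a + 1) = (a + 1)*(a + 3)*(a + 1)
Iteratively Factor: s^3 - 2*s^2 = (s)*(s^2 - 2*s) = s^2*(s - 2)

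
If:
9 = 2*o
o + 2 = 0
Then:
No Solution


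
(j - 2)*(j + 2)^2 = j^3 + 2*j^2 - 4*j - 8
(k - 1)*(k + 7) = k^2 + 6*k - 7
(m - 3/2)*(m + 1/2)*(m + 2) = m^3 + m^2 - 11*m/4 - 3/2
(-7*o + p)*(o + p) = -7*o^2 - 6*o*p + p^2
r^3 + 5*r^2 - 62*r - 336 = (r - 8)*(r + 6)*(r + 7)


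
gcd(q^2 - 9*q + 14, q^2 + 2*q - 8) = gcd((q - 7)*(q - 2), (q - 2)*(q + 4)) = q - 2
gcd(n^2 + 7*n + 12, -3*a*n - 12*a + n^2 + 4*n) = n + 4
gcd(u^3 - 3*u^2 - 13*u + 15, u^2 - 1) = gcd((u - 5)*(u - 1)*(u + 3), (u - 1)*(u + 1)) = u - 1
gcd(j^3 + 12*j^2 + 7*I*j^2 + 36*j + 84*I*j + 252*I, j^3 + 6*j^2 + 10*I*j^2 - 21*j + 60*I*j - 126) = j^2 + j*(6 + 7*I) + 42*I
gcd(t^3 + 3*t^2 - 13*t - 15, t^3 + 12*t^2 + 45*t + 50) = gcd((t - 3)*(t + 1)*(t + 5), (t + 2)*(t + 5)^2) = t + 5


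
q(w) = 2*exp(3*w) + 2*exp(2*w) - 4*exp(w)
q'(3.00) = 50151.88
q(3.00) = 16932.68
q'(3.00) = 50151.88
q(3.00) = 16932.68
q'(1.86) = 1729.79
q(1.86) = 586.98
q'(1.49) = 585.14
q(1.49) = 196.34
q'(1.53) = 657.80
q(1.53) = 221.17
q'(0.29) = 16.12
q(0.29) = 3.00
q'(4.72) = 8517493.40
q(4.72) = 2847253.16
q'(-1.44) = -0.64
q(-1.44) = -0.81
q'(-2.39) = -0.33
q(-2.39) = -0.35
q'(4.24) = 2025205.26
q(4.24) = 678094.97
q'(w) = 6*exp(3*w) + 4*exp(2*w) - 4*exp(w)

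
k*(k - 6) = k^2 - 6*k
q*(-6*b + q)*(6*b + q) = -36*b^2*q + q^3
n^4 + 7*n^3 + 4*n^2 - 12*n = n*(n - 1)*(n + 2)*(n + 6)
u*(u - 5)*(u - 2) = u^3 - 7*u^2 + 10*u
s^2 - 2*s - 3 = (s - 3)*(s + 1)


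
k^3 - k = k*(k - 1)*(k + 1)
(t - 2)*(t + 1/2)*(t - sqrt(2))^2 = t^4 - 2*sqrt(2)*t^3 - 3*t^3/2 + t^2 + 3*sqrt(2)*t^2 - 3*t + 2*sqrt(2)*t - 2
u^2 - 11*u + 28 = (u - 7)*(u - 4)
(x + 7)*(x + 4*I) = x^2 + 7*x + 4*I*x + 28*I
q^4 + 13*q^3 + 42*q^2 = q^2*(q + 6)*(q + 7)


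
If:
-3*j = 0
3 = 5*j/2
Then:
No Solution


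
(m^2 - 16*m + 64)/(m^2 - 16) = (m^2 - 16*m + 64)/(m^2 - 16)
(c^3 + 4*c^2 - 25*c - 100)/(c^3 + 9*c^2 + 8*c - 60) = (c^2 - c - 20)/(c^2 + 4*c - 12)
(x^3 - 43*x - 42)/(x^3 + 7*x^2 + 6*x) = (x - 7)/x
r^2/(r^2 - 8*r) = r/(r - 8)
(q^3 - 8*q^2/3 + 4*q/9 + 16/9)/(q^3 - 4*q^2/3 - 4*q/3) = (q - 4/3)/q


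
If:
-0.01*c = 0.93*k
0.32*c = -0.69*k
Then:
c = 0.00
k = 0.00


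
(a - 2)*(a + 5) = a^2 + 3*a - 10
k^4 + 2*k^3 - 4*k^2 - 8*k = k*(k - 2)*(k + 2)^2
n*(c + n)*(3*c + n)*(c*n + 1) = 3*c^3*n^2 + 4*c^2*n^3 + 3*c^2*n + c*n^4 + 4*c*n^2 + n^3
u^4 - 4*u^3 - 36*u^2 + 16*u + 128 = (u - 8)*(u - 2)*(u + 2)*(u + 4)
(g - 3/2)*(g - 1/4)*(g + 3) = g^3 + 5*g^2/4 - 39*g/8 + 9/8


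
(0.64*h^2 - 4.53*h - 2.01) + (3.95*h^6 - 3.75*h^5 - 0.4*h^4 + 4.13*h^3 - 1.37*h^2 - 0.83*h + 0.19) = 3.95*h^6 - 3.75*h^5 - 0.4*h^4 + 4.13*h^3 - 0.73*h^2 - 5.36*h - 1.82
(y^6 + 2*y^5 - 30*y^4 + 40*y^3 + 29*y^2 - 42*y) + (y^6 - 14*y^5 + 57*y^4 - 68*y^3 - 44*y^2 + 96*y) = 2*y^6 - 12*y^5 + 27*y^4 - 28*y^3 - 15*y^2 + 54*y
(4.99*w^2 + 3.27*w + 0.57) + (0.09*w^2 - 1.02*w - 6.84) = 5.08*w^2 + 2.25*w - 6.27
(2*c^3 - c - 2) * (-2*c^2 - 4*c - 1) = -4*c^5 - 8*c^4 + 8*c^2 + 9*c + 2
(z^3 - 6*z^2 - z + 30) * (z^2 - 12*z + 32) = z^5 - 18*z^4 + 103*z^3 - 150*z^2 - 392*z + 960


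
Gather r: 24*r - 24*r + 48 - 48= 0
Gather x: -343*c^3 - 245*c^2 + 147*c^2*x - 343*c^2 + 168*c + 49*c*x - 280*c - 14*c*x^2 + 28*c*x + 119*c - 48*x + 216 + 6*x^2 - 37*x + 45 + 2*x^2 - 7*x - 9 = -343*c^3 - 588*c^2 + 7*c + x^2*(8 - 14*c) + x*(147*c^2 + 77*c - 92) + 252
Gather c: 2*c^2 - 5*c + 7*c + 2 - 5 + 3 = 2*c^2 + 2*c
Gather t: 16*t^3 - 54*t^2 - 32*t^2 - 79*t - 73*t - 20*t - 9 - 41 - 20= 16*t^3 - 86*t^2 - 172*t - 70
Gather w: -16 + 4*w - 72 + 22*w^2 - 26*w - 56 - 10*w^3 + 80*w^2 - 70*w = -10*w^3 + 102*w^2 - 92*w - 144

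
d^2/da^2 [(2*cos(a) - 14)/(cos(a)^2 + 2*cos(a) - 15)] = 2*(-9*(1 - cos(2*a))^2*cos(a)/4 + 15*(1 - cos(2*a))^2/2 - 43*cos(a) + 218*cos(2*a) - 27*cos(3*a)/2 + cos(5*a)/2 - 18)/((cos(a) - 3)^3*(cos(a) + 5)^3)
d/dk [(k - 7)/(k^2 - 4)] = (k^2 - 2*k*(k - 7) - 4)/(k^2 - 4)^2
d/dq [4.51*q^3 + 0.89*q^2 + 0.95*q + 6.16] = 13.53*q^2 + 1.78*q + 0.95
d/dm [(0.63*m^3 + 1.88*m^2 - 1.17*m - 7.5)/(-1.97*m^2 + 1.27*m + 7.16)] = (-1.2411*m^4 + 1.6002*m^3 + 13.6151*m^2 - 2.6284*m + 1.1478)/(3.8809*m^4 - 5.0038*m^3 - 26.5975*m^2 + 18.1864*m + 51.2656)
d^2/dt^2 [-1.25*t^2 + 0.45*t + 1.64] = -2.50000000000000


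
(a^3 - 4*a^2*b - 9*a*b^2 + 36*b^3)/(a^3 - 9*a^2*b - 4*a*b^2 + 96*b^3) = (a - 3*b)/(a - 8*b)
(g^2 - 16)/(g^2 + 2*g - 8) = (g - 4)/(g - 2)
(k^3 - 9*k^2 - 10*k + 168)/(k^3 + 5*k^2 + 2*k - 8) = (k^2 - 13*k + 42)/(k^2 + k - 2)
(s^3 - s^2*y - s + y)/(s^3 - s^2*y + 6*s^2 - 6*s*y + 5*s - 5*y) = (s - 1)/(s + 5)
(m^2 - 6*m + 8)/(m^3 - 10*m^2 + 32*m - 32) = 1/(m - 4)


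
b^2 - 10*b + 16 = (b - 8)*(b - 2)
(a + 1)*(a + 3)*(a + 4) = a^3 + 8*a^2 + 19*a + 12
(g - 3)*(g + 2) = g^2 - g - 6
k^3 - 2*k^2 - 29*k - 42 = (k - 7)*(k + 2)*(k + 3)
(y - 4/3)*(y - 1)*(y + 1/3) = y^3 - 2*y^2 + 5*y/9 + 4/9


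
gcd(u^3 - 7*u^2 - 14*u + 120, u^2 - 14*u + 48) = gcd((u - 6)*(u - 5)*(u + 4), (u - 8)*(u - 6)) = u - 6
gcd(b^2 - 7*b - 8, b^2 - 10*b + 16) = b - 8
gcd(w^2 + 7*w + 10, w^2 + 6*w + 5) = w + 5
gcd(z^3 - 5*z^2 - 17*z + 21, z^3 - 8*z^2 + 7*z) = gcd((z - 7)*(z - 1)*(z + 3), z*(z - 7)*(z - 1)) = z^2 - 8*z + 7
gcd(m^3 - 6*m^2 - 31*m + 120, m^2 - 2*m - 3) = m - 3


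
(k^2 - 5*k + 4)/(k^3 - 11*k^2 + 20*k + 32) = (k - 1)/(k^2 - 7*k - 8)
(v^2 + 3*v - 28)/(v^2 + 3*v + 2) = (v^2 + 3*v - 28)/(v^2 + 3*v + 2)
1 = 1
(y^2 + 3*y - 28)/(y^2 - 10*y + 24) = (y + 7)/(y - 6)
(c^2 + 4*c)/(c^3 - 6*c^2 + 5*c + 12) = c*(c + 4)/(c^3 - 6*c^2 + 5*c + 12)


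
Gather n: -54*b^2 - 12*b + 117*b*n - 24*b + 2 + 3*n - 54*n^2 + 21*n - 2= -54*b^2 - 36*b - 54*n^2 + n*(117*b + 24)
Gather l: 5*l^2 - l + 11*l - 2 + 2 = 5*l^2 + 10*l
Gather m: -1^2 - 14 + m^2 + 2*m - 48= m^2 + 2*m - 63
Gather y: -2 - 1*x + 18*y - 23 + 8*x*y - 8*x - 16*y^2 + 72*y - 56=-9*x - 16*y^2 + y*(8*x + 90) - 81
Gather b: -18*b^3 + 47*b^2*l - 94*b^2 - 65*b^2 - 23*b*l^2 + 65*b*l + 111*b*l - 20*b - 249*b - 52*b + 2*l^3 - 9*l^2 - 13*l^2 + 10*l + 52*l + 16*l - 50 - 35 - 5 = -18*b^3 + b^2*(47*l - 159) + b*(-23*l^2 + 176*l - 321) + 2*l^3 - 22*l^2 + 78*l - 90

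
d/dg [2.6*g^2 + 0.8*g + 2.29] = 5.2*g + 0.8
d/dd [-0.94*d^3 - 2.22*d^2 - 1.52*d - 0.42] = -2.82*d^2 - 4.44*d - 1.52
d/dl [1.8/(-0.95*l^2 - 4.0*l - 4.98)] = (3.42*l + 7.2)/(0.95*l^2 + 4.0*l + 4.98)^2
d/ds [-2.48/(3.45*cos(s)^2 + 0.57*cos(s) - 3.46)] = -(17.112*cos(s) + 1.4136)*sin(s)/(3.45*cos(s)^2 + 0.57*cos(s) - 3.46)^2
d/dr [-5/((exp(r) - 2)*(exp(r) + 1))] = (10*exp(r) - 5)/(4*(exp(r) - 2)^2*cosh(r/2)^2)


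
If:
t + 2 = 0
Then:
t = -2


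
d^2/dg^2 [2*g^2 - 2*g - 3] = 4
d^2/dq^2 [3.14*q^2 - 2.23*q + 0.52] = 6.28000000000000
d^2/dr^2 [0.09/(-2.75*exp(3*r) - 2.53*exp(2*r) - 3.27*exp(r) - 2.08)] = ((2.2275*exp(2*r) + 0.9108*exp(r) + 0.2943)*(2.75*exp(3*r) + 2.53*exp(2*r) + 3.27*exp(r) + 2.08) - 0.09*(8.25*exp(2*r) + 5.06*exp(r) + 3.27)*(16.5*exp(2*r) + 10.12*exp(r) + 6.54)*exp(r))*exp(r)/(2.75*exp(3*r) + 2.53*exp(2*r) + 3.27*exp(r) + 2.08)^3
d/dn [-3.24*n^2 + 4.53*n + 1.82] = 4.53 - 6.48*n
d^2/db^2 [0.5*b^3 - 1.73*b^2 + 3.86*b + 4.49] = 3.0*b - 3.46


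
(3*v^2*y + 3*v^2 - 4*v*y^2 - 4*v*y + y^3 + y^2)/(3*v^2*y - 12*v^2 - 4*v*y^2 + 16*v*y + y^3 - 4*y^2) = (y + 1)/(y - 4)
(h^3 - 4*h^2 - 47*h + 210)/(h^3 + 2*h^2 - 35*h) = (h - 6)/h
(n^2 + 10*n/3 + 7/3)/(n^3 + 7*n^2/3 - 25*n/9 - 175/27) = 9*(n + 1)/(9*n^2 - 25)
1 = 1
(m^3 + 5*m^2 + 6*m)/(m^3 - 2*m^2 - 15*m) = (m + 2)/(m - 5)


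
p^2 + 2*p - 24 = (p - 4)*(p + 6)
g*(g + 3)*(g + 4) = g^3 + 7*g^2 + 12*g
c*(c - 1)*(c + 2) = c^3 + c^2 - 2*c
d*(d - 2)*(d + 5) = d^3 + 3*d^2 - 10*d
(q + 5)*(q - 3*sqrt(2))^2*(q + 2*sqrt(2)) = q^4 - 4*sqrt(2)*q^3 + 5*q^3 - 20*sqrt(2)*q^2 - 6*q^2 - 30*q + 36*sqrt(2)*q + 180*sqrt(2)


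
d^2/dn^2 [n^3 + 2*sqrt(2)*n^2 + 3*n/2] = 6*n + 4*sqrt(2)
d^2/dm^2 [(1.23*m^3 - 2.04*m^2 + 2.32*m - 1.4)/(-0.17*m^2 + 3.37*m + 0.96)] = (5.55111512312578e-17*m^5 + 8.88178419700125e-16*m^4 - 26.13611*m^3 - 21.635448*m^2 - 13.885512*m + 51.027736)/(0.004913*m^6 - 0.292179*m^5 + 5.708787*m^4 - 34.972849*m^3 - 32.237856*m^2 - 9.317376*m - 0.884736)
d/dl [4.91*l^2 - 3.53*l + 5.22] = 9.82*l - 3.53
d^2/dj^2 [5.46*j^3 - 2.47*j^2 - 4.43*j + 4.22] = 32.76*j - 4.94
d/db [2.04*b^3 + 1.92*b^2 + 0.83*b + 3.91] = 6.12*b^2 + 3.84*b + 0.83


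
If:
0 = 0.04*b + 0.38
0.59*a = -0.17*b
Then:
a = 2.74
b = -9.50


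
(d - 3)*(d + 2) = d^2 - d - 6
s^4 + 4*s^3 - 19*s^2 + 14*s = s*(s - 2)*(s - 1)*(s + 7)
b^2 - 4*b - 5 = (b - 5)*(b + 1)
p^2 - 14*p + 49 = (p - 7)^2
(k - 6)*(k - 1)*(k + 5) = k^3 - 2*k^2 - 29*k + 30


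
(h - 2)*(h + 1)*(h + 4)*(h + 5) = h^4 + 8*h^3 + 9*h^2 - 38*h - 40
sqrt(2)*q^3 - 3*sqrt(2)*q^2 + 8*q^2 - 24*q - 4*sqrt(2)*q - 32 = (q - 4)*(q + 4*sqrt(2))*(sqrt(2)*q + sqrt(2))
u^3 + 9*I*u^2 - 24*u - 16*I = (u + I)*(u + 4*I)^2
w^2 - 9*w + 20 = (w - 5)*(w - 4)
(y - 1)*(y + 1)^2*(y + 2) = y^4 + 3*y^3 + y^2 - 3*y - 2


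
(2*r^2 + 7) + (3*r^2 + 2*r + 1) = 5*r^2 + 2*r + 8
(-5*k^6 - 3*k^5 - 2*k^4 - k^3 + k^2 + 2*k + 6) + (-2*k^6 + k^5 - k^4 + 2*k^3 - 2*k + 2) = -7*k^6 - 2*k^5 - 3*k^4 + k^3 + k^2 + 8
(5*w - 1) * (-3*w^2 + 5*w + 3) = -15*w^3 + 28*w^2 + 10*w - 3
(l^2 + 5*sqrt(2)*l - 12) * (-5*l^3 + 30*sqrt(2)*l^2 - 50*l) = -5*l^5 + 5*sqrt(2)*l^4 + 310*l^3 - 610*sqrt(2)*l^2 + 600*l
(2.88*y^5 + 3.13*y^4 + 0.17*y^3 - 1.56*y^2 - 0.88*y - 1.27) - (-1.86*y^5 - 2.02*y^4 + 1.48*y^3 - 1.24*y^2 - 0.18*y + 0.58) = 4.74*y^5 + 5.15*y^4 - 1.31*y^3 - 0.32*y^2 - 0.7*y - 1.85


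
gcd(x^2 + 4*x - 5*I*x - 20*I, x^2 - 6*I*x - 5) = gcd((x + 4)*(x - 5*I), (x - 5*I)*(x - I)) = x - 5*I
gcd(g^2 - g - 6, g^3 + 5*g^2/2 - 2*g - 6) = g + 2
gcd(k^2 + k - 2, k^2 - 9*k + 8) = k - 1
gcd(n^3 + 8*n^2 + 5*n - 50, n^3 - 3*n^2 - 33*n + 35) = n + 5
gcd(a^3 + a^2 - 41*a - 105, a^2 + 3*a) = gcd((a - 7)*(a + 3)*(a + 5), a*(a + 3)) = a + 3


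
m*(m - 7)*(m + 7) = m^3 - 49*m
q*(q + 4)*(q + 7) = q^3 + 11*q^2 + 28*q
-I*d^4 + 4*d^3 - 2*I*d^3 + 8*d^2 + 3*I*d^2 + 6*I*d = d*(d + 2)*(d + 3*I)*(-I*d + 1)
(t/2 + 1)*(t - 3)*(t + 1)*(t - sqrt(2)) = t^4/2 - sqrt(2)*t^3/2 - 7*t^2/2 - 3*t + 7*sqrt(2)*t/2 + 3*sqrt(2)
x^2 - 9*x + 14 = (x - 7)*(x - 2)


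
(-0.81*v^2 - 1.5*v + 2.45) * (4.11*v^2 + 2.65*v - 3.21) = -3.3291*v^4 - 8.3115*v^3 + 8.6946*v^2 + 11.3075*v - 7.8645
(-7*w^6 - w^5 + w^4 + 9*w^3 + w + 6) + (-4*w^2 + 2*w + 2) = -7*w^6 - w^5 + w^4 + 9*w^3 - 4*w^2 + 3*w + 8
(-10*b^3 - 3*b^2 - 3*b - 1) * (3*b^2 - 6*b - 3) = -30*b^5 + 51*b^4 + 39*b^3 + 24*b^2 + 15*b + 3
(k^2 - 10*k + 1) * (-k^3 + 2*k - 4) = -k^5 + 10*k^4 + k^3 - 24*k^2 + 42*k - 4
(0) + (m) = m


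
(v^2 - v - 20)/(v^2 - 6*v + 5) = (v + 4)/(v - 1)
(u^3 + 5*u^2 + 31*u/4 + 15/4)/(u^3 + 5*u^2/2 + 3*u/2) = (u + 5/2)/u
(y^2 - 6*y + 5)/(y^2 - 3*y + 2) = (y - 5)/(y - 2)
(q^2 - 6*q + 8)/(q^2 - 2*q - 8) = (q - 2)/(q + 2)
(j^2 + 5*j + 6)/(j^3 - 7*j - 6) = (j + 3)/(j^2 - 2*j - 3)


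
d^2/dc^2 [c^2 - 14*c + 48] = 2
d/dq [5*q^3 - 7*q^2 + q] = 15*q^2 - 14*q + 1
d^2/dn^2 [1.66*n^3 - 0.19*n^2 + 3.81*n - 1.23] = 9.96*n - 0.38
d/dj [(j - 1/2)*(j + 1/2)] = 2*j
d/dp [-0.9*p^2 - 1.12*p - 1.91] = -1.8*p - 1.12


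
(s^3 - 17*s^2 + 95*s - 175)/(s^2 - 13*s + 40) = (s^2 - 12*s + 35)/(s - 8)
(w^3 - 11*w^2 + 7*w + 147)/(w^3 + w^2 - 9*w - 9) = (w^2 - 14*w + 49)/(w^2 - 2*w - 3)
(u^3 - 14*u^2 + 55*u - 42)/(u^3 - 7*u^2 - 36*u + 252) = (u - 1)/(u + 6)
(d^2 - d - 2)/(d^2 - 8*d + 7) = (d^2 - d - 2)/(d^2 - 8*d + 7)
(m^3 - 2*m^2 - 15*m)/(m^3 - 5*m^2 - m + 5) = m*(m + 3)/(m^2 - 1)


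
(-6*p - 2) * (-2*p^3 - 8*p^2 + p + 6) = 12*p^4 + 52*p^3 + 10*p^2 - 38*p - 12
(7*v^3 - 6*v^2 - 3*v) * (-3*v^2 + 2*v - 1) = -21*v^5 + 32*v^4 - 10*v^3 + 3*v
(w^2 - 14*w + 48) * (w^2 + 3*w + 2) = w^4 - 11*w^3 + 8*w^2 + 116*w + 96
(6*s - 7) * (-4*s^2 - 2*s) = -24*s^3 + 16*s^2 + 14*s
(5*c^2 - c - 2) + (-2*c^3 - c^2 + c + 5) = -2*c^3 + 4*c^2 + 3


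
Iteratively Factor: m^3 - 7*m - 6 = (m + 2)*(m^2 - 2*m - 3) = (m + 1)*(m + 2)*(m - 3)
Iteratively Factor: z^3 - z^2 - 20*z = (z - 5)*(z^2 + 4*z) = (z - 5)*(z + 4)*(z)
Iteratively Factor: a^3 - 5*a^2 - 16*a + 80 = (a - 5)*(a^2 - 16) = (a - 5)*(a - 4)*(a + 4)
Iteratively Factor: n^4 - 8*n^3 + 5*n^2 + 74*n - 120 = (n + 3)*(n^3 - 11*n^2 + 38*n - 40) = (n - 2)*(n + 3)*(n^2 - 9*n + 20) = (n - 5)*(n - 2)*(n + 3)*(n - 4)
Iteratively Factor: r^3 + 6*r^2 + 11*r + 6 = (r + 2)*(r^2 + 4*r + 3) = (r + 1)*(r + 2)*(r + 3)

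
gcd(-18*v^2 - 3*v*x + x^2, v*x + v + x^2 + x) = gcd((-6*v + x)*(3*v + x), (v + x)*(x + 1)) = 1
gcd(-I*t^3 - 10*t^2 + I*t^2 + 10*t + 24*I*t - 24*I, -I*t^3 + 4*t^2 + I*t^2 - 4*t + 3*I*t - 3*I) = t - 1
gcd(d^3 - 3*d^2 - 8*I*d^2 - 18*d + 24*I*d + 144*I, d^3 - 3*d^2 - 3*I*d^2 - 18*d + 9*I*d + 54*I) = d^2 - 3*d - 18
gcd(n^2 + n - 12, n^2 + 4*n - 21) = n - 3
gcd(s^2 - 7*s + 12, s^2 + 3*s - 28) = s - 4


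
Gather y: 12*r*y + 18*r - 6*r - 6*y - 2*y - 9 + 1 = 12*r + y*(12*r - 8) - 8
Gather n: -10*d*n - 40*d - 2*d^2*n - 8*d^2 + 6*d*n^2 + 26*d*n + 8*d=-8*d^2 + 6*d*n^2 - 32*d + n*(-2*d^2 + 16*d)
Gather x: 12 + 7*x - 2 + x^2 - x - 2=x^2 + 6*x + 8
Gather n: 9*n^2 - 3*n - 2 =9*n^2 - 3*n - 2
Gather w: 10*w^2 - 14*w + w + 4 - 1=10*w^2 - 13*w + 3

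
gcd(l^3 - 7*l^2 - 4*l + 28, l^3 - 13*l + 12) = 1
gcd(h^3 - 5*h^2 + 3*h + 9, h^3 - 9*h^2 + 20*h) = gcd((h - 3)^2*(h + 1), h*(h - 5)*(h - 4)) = 1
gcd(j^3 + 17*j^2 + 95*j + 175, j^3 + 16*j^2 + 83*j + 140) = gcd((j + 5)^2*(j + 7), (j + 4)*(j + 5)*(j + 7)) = j^2 + 12*j + 35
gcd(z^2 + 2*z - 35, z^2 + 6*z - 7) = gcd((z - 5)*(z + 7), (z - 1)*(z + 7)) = z + 7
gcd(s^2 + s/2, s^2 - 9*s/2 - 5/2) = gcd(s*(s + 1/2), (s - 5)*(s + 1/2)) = s + 1/2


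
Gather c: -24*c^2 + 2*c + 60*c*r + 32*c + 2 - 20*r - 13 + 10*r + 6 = -24*c^2 + c*(60*r + 34) - 10*r - 5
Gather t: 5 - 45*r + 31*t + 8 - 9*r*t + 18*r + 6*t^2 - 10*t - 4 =-27*r + 6*t^2 + t*(21 - 9*r) + 9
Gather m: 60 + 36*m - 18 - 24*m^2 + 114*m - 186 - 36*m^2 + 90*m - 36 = -60*m^2 + 240*m - 180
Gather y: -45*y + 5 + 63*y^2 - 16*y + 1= 63*y^2 - 61*y + 6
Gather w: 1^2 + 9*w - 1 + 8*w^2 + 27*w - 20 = 8*w^2 + 36*w - 20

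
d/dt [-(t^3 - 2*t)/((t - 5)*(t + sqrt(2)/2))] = 2*(2*t*(t - 5)*(t^2 - 2) + t*(2*t + sqrt(2))*(t^2 - 2) + (2 - 3*t^2)*(t - 5)*(2*t + sqrt(2)))/((t - 5)^2*(2*t + sqrt(2))^2)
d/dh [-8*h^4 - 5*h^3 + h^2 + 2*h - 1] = -32*h^3 - 15*h^2 + 2*h + 2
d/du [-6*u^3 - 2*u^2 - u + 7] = -18*u^2 - 4*u - 1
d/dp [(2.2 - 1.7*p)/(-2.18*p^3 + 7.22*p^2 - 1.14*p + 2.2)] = (-7.412*p^3 + 26.662*p^2 - 31.768*p - 1.232)/(4.7524*p^6 - 31.4792*p^5 + 57.0988*p^4 - 26.0536*p^3 + 33.0676*p^2 - 5.016*p + 4.84)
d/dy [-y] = -1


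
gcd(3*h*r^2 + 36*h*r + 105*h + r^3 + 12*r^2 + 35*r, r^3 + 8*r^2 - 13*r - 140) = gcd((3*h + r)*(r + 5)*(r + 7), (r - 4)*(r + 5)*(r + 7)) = r^2 + 12*r + 35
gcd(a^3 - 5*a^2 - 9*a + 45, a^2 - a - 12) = a + 3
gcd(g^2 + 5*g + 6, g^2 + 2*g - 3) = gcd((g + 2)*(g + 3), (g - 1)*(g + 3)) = g + 3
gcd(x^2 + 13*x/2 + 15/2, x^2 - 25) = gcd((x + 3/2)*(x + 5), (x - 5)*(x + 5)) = x + 5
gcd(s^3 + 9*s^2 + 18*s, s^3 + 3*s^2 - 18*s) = s^2 + 6*s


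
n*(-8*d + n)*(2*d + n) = -16*d^2*n - 6*d*n^2 + n^3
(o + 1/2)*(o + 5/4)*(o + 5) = o^3 + 27*o^2/4 + 75*o/8 + 25/8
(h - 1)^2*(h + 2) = h^3 - 3*h + 2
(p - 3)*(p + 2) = p^2 - p - 6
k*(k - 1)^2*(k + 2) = k^4 - 3*k^2 + 2*k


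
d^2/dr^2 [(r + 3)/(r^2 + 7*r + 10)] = 2*((r + 3)*(2*r + 7)^2 - (3*r + 10)*(r^2 + 7*r + 10))/(r^2 + 7*r + 10)^3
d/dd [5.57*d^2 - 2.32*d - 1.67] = 11.14*d - 2.32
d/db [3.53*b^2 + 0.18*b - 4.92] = 7.06*b + 0.18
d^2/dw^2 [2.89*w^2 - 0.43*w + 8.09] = 5.78000000000000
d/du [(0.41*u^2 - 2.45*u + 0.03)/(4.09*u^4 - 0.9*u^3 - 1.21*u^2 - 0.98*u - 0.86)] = (-3.3538*u^5 + 30.4305*u^4 - 4.9008*u^3 - 3.2853*u^2 - 0.6326*u + 2.1364)/(16.7281*u^8 - 7.362*u^7 - 9.0878*u^6 - 5.8384*u^5 - 3.8067*u^4 + 3.9196*u^3 + 3.0416*u^2 + 1.6856*u + 0.7396)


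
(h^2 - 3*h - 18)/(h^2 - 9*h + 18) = (h + 3)/(h - 3)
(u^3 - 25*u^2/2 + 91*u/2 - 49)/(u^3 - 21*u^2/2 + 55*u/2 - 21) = (2*u - 7)/(2*u - 3)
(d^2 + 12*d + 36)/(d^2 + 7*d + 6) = (d + 6)/(d + 1)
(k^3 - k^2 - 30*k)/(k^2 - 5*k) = (k^2 - k - 30)/(k - 5)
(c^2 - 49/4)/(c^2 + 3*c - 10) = (c^2 - 49/4)/(c^2 + 3*c - 10)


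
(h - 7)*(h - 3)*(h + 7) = h^3 - 3*h^2 - 49*h + 147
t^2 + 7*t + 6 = (t + 1)*(t + 6)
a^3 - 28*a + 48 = (a - 4)*(a - 2)*(a + 6)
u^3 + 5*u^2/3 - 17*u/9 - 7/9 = (u - 1)*(u + 1/3)*(u + 7/3)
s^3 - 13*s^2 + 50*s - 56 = (s - 7)*(s - 4)*(s - 2)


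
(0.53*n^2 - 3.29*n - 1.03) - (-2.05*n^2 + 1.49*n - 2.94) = 2.58*n^2 - 4.78*n + 1.91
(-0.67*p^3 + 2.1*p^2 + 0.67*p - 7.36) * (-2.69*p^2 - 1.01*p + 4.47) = 1.8023*p^5 - 4.9723*p^4 - 6.9182*p^3 + 28.5087*p^2 + 10.4285*p - 32.8992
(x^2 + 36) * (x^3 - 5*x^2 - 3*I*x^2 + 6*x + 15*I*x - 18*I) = x^5 - 5*x^4 - 3*I*x^4 + 42*x^3 + 15*I*x^3 - 180*x^2 - 126*I*x^2 + 216*x + 540*I*x - 648*I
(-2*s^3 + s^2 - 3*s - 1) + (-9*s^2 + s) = -2*s^3 - 8*s^2 - 2*s - 1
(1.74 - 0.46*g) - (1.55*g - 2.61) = 4.35 - 2.01*g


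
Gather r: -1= -1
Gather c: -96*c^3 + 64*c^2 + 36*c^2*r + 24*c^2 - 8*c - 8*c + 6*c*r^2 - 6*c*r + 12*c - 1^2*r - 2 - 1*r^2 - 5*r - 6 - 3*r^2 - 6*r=-96*c^3 + c^2*(36*r + 88) + c*(6*r^2 - 6*r - 4) - 4*r^2 - 12*r - 8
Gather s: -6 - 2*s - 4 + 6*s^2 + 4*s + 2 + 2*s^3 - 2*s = 2*s^3 + 6*s^2 - 8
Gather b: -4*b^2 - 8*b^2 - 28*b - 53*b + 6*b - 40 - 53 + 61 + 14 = -12*b^2 - 75*b - 18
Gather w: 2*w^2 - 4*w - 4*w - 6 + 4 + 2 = 2*w^2 - 8*w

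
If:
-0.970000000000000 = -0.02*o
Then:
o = 48.50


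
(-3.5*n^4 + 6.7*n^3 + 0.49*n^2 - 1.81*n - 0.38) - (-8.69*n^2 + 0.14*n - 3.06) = -3.5*n^4 + 6.7*n^3 + 9.18*n^2 - 1.95*n + 2.68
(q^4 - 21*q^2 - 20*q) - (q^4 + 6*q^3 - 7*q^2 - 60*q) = -6*q^3 - 14*q^2 + 40*q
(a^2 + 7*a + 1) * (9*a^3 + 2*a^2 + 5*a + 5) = 9*a^5 + 65*a^4 + 28*a^3 + 42*a^2 + 40*a + 5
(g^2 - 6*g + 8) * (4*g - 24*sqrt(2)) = 4*g^3 - 24*sqrt(2)*g^2 - 24*g^2 + 32*g + 144*sqrt(2)*g - 192*sqrt(2)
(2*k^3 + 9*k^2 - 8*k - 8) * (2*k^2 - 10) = 4*k^5 + 18*k^4 - 36*k^3 - 106*k^2 + 80*k + 80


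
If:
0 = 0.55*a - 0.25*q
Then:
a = 0.454545454545455*q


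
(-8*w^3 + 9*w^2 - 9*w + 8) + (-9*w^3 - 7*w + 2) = -17*w^3 + 9*w^2 - 16*w + 10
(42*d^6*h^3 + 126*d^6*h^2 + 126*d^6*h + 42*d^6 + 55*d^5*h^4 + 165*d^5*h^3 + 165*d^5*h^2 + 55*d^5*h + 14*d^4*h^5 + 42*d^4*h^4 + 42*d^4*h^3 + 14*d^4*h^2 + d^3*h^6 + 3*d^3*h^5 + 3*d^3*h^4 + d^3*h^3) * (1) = 42*d^6*h^3 + 126*d^6*h^2 + 126*d^6*h + 42*d^6 + 55*d^5*h^4 + 165*d^5*h^3 + 165*d^5*h^2 + 55*d^5*h + 14*d^4*h^5 + 42*d^4*h^4 + 42*d^4*h^3 + 14*d^4*h^2 + d^3*h^6 + 3*d^3*h^5 + 3*d^3*h^4 + d^3*h^3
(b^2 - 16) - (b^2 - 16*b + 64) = 16*b - 80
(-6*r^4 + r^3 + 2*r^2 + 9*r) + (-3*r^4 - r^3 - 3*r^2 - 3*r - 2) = -9*r^4 - r^2 + 6*r - 2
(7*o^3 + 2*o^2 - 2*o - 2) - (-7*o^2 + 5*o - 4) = 7*o^3 + 9*o^2 - 7*o + 2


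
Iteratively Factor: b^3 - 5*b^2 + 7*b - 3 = (b - 3)*(b^2 - 2*b + 1) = (b - 3)*(b - 1)*(b - 1)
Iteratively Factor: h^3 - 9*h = (h)*(h^2 - 9) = h*(h + 3)*(h - 3)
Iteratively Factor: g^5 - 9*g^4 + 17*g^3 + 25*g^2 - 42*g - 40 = (g - 2)*(g^4 - 7*g^3 + 3*g^2 + 31*g + 20) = (g - 4)*(g - 2)*(g^3 - 3*g^2 - 9*g - 5) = (g - 5)*(g - 4)*(g - 2)*(g^2 + 2*g + 1) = (g - 5)*(g - 4)*(g - 2)*(g + 1)*(g + 1)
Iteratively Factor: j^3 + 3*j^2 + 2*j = (j)*(j^2 + 3*j + 2) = j*(j + 1)*(j + 2)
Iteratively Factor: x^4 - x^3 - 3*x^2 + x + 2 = (x + 1)*(x^3 - 2*x^2 - x + 2) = (x + 1)^2*(x^2 - 3*x + 2) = (x - 2)*(x + 1)^2*(x - 1)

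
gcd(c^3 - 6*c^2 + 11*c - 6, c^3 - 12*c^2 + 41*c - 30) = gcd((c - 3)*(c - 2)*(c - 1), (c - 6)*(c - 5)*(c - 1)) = c - 1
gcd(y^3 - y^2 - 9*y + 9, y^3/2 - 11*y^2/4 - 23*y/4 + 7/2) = 1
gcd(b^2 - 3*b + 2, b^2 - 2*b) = b - 2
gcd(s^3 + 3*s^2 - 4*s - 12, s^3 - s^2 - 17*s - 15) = s + 3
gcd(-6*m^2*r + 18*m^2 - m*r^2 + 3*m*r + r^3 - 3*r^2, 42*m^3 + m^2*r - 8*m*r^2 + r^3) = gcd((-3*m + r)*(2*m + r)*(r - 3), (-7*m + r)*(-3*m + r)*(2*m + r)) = -6*m^2 - m*r + r^2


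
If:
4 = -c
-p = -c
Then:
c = -4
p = -4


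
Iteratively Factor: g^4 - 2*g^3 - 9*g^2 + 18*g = (g)*(g^3 - 2*g^2 - 9*g + 18) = g*(g + 3)*(g^2 - 5*g + 6) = g*(g - 3)*(g + 3)*(g - 2)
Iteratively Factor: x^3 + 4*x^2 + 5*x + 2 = (x + 1)*(x^2 + 3*x + 2) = (x + 1)*(x + 2)*(x + 1)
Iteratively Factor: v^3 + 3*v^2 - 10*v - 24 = (v + 2)*(v^2 + v - 12) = (v + 2)*(v + 4)*(v - 3)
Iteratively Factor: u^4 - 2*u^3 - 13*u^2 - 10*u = (u - 5)*(u^3 + 3*u^2 + 2*u) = u*(u - 5)*(u^2 + 3*u + 2) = u*(u - 5)*(u + 2)*(u + 1)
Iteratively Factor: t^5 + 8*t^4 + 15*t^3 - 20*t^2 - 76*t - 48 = (t - 2)*(t^4 + 10*t^3 + 35*t^2 + 50*t + 24) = (t - 2)*(t + 3)*(t^3 + 7*t^2 + 14*t + 8) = (t - 2)*(t + 1)*(t + 3)*(t^2 + 6*t + 8) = (t - 2)*(t + 1)*(t + 2)*(t + 3)*(t + 4)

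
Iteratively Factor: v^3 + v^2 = (v)*(v^2 + v) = v^2*(v + 1)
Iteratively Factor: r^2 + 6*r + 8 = (r + 2)*(r + 4)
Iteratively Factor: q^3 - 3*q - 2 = (q - 2)*(q^2 + 2*q + 1) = (q - 2)*(q + 1)*(q + 1)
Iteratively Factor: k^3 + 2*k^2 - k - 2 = (k + 1)*(k^2 + k - 2) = (k - 1)*(k + 1)*(k + 2)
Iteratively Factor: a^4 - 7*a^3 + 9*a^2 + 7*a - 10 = (a - 1)*(a^3 - 6*a^2 + 3*a + 10) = (a - 2)*(a - 1)*(a^2 - 4*a - 5) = (a - 2)*(a - 1)*(a + 1)*(a - 5)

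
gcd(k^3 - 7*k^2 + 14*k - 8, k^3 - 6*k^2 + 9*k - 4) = k^2 - 5*k + 4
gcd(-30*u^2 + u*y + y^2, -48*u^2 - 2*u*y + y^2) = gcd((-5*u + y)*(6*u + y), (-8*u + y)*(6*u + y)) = 6*u + y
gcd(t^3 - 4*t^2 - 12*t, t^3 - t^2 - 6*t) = t^2 + 2*t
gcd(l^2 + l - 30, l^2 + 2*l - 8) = 1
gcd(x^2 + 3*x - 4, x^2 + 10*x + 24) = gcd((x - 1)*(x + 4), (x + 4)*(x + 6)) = x + 4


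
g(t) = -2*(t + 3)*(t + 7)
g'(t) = -4*t - 20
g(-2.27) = -6.91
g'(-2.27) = -10.92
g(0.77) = -58.59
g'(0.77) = -23.08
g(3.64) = -141.30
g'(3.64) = -34.56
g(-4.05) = 6.20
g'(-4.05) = -3.80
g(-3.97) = 5.88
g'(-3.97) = -4.12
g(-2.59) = -3.62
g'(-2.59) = -9.64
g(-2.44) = -5.11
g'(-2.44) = -10.24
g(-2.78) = -1.86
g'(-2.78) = -8.88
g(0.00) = -42.00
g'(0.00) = -20.00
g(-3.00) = 0.00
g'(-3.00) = -8.00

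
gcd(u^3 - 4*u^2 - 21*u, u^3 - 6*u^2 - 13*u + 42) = u^2 - 4*u - 21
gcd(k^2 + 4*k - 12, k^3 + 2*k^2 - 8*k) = k - 2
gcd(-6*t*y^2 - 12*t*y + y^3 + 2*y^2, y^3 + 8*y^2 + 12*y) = y^2 + 2*y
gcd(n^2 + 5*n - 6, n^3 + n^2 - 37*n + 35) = n - 1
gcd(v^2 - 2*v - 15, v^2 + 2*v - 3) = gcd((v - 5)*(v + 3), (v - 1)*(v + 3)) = v + 3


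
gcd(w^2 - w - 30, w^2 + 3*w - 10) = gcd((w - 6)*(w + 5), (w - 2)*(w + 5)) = w + 5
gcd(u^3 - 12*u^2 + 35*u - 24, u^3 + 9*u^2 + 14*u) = 1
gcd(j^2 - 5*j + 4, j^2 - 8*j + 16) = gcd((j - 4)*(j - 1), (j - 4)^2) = j - 4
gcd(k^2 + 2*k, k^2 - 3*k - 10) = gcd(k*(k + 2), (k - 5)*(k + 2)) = k + 2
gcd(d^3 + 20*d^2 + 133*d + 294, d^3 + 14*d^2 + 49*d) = d^2 + 14*d + 49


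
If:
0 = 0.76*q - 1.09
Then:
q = 1.43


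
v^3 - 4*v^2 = v^2*(v - 4)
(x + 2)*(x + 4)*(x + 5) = x^3 + 11*x^2 + 38*x + 40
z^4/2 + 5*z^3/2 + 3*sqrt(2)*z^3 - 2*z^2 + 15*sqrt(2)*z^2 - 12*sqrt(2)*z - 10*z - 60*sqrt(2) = (z/2 + 1)*(z - 2)*(z + 5)*(z + 6*sqrt(2))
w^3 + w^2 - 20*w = w*(w - 4)*(w + 5)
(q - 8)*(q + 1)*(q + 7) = q^3 - 57*q - 56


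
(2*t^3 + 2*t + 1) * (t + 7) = 2*t^4 + 14*t^3 + 2*t^2 + 15*t + 7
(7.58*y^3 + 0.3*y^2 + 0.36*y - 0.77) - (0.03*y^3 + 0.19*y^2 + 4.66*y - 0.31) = 7.55*y^3 + 0.11*y^2 - 4.3*y - 0.46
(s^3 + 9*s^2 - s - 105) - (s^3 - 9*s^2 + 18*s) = 18*s^2 - 19*s - 105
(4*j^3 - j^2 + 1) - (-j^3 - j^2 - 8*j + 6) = 5*j^3 + 8*j - 5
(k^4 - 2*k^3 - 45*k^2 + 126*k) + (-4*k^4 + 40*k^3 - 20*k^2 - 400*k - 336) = -3*k^4 + 38*k^3 - 65*k^2 - 274*k - 336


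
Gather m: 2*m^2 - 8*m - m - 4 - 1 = 2*m^2 - 9*m - 5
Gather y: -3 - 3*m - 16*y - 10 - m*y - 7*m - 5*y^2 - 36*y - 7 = -10*m - 5*y^2 + y*(-m - 52) - 20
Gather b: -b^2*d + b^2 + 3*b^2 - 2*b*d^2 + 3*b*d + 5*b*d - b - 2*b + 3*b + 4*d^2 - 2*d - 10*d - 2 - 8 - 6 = b^2*(4 - d) + b*(-2*d^2 + 8*d) + 4*d^2 - 12*d - 16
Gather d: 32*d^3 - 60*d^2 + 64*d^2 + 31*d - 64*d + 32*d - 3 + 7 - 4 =32*d^3 + 4*d^2 - d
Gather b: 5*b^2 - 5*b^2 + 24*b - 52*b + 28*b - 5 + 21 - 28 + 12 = 0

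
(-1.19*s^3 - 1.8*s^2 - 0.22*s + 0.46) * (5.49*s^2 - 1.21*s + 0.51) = -6.5331*s^5 - 8.4421*s^4 + 0.3633*s^3 + 1.8736*s^2 - 0.6688*s + 0.2346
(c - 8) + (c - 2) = 2*c - 10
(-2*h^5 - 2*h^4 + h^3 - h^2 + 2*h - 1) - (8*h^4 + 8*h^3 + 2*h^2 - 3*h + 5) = -2*h^5 - 10*h^4 - 7*h^3 - 3*h^2 + 5*h - 6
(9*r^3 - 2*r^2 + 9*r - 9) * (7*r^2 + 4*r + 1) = 63*r^5 + 22*r^4 + 64*r^3 - 29*r^2 - 27*r - 9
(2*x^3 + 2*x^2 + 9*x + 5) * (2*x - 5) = 4*x^4 - 6*x^3 + 8*x^2 - 35*x - 25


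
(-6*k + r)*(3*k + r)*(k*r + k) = -18*k^3*r - 18*k^3 - 3*k^2*r^2 - 3*k^2*r + k*r^3 + k*r^2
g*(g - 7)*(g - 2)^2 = g^4 - 11*g^3 + 32*g^2 - 28*g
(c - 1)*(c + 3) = c^2 + 2*c - 3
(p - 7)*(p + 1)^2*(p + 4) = p^4 - p^3 - 33*p^2 - 59*p - 28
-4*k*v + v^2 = v*(-4*k + v)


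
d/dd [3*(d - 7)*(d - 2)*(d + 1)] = 9*d^2 - 48*d + 15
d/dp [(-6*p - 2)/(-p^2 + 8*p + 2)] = 2*(-3*p^2 - 2*p + 2)/(p^4 - 16*p^3 + 60*p^2 + 32*p + 4)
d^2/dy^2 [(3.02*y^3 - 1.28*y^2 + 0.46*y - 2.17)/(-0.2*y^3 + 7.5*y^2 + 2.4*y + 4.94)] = (-4.44089209850063e-16*y^7 - 8.95760000000001*y^6 - 8.80799999999954*y^5 - 26.93712*y^4 + 56.3449600000002*y^3 + 221.29692*y^2 - 92.7114720000001*y - 62.417864)/(0.008*y^9 - 0.9*y^8 + 33.462*y^7 - 400.8678*y^6 - 357.084*y^5 - 948.9978*y^4 - 532.70184*y^3 - 634.4442*y^2 - 175.70592*y - 120.553784)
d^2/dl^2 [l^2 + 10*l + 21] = 2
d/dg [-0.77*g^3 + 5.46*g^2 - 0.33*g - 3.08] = -2.31*g^2 + 10.92*g - 0.33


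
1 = 1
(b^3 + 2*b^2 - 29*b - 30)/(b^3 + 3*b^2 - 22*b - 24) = (b - 5)/(b - 4)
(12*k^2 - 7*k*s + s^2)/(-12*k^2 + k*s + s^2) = (-4*k + s)/(4*k + s)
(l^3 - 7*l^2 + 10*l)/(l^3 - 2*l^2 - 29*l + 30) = l*(l^2 - 7*l + 10)/(l^3 - 2*l^2 - 29*l + 30)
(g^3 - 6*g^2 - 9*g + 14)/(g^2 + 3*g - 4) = (g^2 - 5*g - 14)/(g + 4)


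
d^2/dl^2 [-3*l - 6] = 0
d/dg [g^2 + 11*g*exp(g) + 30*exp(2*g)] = 11*g*exp(g) + 2*g + 60*exp(2*g) + 11*exp(g)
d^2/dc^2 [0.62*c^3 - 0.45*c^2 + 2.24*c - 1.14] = 3.72*c - 0.9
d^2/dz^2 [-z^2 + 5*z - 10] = -2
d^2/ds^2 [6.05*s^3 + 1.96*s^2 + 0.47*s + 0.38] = 36.3*s + 3.92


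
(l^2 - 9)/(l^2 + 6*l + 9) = (l - 3)/(l + 3)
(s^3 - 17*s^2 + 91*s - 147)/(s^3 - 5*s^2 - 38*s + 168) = (s^2 - 10*s + 21)/(s^2 + 2*s - 24)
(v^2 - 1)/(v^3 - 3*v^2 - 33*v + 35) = (v + 1)/(v^2 - 2*v - 35)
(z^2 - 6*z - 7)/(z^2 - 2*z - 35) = (z + 1)/(z + 5)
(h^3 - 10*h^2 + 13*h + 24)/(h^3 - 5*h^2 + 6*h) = (h^2 - 7*h - 8)/(h*(h - 2))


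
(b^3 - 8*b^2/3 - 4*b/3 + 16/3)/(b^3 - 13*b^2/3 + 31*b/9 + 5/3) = 3*(3*b^3 - 8*b^2 - 4*b + 16)/(9*b^3 - 39*b^2 + 31*b + 15)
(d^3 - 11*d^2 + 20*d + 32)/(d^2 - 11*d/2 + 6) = 2*(d^2 - 7*d - 8)/(2*d - 3)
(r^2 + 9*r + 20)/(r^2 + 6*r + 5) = (r + 4)/(r + 1)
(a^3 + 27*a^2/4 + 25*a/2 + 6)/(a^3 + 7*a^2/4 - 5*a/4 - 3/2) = (a + 4)/(a - 1)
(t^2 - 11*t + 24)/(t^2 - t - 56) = (t - 3)/(t + 7)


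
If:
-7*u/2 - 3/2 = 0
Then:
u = -3/7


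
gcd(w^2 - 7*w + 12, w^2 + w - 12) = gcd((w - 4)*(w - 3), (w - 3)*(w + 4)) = w - 3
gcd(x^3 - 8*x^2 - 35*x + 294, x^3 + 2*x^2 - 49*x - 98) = x - 7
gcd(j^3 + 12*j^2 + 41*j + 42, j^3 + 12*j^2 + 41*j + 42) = j^3 + 12*j^2 + 41*j + 42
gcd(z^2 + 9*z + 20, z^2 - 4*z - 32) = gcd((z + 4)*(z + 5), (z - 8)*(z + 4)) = z + 4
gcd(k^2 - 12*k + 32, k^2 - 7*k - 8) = k - 8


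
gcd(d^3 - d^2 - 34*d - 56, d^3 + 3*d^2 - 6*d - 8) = d + 4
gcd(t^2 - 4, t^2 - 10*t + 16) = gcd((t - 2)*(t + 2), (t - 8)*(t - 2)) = t - 2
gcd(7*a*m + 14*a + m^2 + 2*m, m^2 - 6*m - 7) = 1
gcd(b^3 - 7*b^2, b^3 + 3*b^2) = b^2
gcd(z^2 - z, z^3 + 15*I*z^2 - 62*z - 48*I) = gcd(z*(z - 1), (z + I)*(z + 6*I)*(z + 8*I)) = 1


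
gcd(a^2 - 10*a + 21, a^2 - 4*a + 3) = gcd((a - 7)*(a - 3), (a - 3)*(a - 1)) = a - 3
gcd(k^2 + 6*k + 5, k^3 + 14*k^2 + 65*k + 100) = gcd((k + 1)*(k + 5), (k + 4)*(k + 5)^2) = k + 5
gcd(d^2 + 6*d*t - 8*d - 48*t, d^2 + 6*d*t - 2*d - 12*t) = d + 6*t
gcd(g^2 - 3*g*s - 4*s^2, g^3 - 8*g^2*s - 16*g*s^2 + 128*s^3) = -g + 4*s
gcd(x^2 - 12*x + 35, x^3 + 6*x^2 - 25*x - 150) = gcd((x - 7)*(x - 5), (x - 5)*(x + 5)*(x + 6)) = x - 5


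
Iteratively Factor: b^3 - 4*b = (b + 2)*(b^2 - 2*b) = b*(b + 2)*(b - 2)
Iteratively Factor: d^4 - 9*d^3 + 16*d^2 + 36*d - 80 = (d + 2)*(d^3 - 11*d^2 + 38*d - 40) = (d - 4)*(d + 2)*(d^2 - 7*d + 10) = (d - 4)*(d - 2)*(d + 2)*(d - 5)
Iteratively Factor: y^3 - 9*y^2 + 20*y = (y)*(y^2 - 9*y + 20) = y*(y - 4)*(y - 5)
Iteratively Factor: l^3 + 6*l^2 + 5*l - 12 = (l + 3)*(l^2 + 3*l - 4) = (l - 1)*(l + 3)*(l + 4)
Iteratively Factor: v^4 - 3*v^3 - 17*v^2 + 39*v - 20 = (v + 4)*(v^3 - 7*v^2 + 11*v - 5) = (v - 1)*(v + 4)*(v^2 - 6*v + 5) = (v - 1)^2*(v + 4)*(v - 5)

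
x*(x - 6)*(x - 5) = x^3 - 11*x^2 + 30*x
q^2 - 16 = (q - 4)*(q + 4)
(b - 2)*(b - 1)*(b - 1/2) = b^3 - 7*b^2/2 + 7*b/2 - 1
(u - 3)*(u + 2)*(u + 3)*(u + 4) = u^4 + 6*u^3 - u^2 - 54*u - 72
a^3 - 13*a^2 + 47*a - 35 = (a - 7)*(a - 5)*(a - 1)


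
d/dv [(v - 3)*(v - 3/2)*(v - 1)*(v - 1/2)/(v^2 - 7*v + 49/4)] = 2*(8*v^4 - 80*v^3 + 252*v^2 - 293*v + 108)/(8*v^3 - 84*v^2 + 294*v - 343)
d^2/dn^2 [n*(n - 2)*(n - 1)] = 6*n - 6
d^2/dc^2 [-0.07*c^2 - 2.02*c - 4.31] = -0.140000000000000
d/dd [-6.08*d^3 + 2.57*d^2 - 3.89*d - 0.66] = -18.24*d^2 + 5.14*d - 3.89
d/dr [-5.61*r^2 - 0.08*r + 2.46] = -11.22*r - 0.08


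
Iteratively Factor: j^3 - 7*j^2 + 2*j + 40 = (j + 2)*(j^2 - 9*j + 20) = (j - 4)*(j + 2)*(j - 5)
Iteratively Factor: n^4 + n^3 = (n + 1)*(n^3) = n*(n + 1)*(n^2) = n^2*(n + 1)*(n)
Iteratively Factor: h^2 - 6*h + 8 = (h - 2)*(h - 4)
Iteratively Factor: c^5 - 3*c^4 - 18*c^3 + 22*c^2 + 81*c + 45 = (c + 1)*(c^4 - 4*c^3 - 14*c^2 + 36*c + 45) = (c - 5)*(c + 1)*(c^3 + c^2 - 9*c - 9) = (c - 5)*(c + 1)*(c + 3)*(c^2 - 2*c - 3) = (c - 5)*(c + 1)^2*(c + 3)*(c - 3)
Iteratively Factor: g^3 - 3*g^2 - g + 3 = (g - 3)*(g^2 - 1) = (g - 3)*(g - 1)*(g + 1)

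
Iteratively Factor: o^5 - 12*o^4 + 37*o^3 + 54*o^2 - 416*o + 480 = (o - 4)*(o^4 - 8*o^3 + 5*o^2 + 74*o - 120) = (o - 4)^2*(o^3 - 4*o^2 - 11*o + 30) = (o - 4)^2*(o + 3)*(o^2 - 7*o + 10) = (o - 4)^2*(o - 2)*(o + 3)*(o - 5)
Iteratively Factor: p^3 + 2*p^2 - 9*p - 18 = (p - 3)*(p^2 + 5*p + 6) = (p - 3)*(p + 3)*(p + 2)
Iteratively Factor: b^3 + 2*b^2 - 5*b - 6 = (b + 3)*(b^2 - b - 2) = (b + 1)*(b + 3)*(b - 2)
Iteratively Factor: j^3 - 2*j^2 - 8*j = (j - 4)*(j^2 + 2*j) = (j - 4)*(j + 2)*(j)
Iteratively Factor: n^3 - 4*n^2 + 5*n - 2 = (n - 2)*(n^2 - 2*n + 1) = (n - 2)*(n - 1)*(n - 1)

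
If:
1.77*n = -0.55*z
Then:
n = -0.310734463276836*z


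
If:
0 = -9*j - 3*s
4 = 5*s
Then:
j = -4/15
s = 4/5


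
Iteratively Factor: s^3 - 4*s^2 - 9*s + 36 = (s + 3)*(s^2 - 7*s + 12) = (s - 3)*(s + 3)*(s - 4)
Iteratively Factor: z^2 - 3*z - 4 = (z + 1)*(z - 4)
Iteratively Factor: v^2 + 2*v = (v)*(v + 2)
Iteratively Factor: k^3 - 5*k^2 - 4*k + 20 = (k - 5)*(k^2 - 4) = (k - 5)*(k + 2)*(k - 2)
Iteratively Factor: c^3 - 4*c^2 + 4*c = (c - 2)*(c^2 - 2*c) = c*(c - 2)*(c - 2)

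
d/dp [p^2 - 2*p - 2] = 2*p - 2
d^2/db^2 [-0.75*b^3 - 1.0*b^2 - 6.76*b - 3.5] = -4.5*b - 2.0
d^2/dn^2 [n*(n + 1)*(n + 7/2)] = 6*n + 9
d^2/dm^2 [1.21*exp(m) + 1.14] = 1.21*exp(m)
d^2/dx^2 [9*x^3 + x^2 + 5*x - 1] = 54*x + 2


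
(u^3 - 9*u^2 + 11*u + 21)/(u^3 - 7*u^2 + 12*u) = (u^2 - 6*u - 7)/(u*(u - 4))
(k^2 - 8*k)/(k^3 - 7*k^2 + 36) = k*(k - 8)/(k^3 - 7*k^2 + 36)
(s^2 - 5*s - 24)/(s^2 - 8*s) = (s + 3)/s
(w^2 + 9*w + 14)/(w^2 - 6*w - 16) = (w + 7)/(w - 8)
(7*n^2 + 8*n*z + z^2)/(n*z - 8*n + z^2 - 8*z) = (7*n + z)/(z - 8)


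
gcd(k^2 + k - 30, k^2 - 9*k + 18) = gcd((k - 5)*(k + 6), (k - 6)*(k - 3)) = 1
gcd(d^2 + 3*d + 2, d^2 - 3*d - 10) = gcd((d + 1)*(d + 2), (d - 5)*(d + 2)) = d + 2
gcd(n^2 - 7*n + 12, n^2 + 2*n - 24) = n - 4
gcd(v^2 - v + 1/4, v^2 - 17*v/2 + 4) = v - 1/2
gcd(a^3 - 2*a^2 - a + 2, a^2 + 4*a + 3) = a + 1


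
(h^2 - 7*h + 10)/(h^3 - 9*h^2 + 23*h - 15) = (h - 2)/(h^2 - 4*h + 3)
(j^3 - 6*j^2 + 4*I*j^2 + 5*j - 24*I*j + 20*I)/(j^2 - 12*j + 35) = (j^2 + j*(-1 + 4*I) - 4*I)/(j - 7)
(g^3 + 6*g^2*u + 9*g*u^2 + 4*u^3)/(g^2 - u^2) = (-g^2 - 5*g*u - 4*u^2)/(-g + u)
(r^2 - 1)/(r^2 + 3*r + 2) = (r - 1)/(r + 2)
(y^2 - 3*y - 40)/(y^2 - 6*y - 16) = (y + 5)/(y + 2)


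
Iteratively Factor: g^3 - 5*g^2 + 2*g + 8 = (g - 4)*(g^2 - g - 2) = (g - 4)*(g + 1)*(g - 2)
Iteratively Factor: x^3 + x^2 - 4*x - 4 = (x - 2)*(x^2 + 3*x + 2) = (x - 2)*(x + 2)*(x + 1)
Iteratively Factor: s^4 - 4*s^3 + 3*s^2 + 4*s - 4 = (s - 2)*(s^3 - 2*s^2 - s + 2) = (s - 2)*(s + 1)*(s^2 - 3*s + 2) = (s - 2)^2*(s + 1)*(s - 1)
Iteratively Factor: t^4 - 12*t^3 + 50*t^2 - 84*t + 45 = (t - 3)*(t^3 - 9*t^2 + 23*t - 15) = (t - 5)*(t - 3)*(t^2 - 4*t + 3) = (t - 5)*(t - 3)^2*(t - 1)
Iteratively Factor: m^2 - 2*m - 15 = (m + 3)*(m - 5)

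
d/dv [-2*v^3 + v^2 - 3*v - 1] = -6*v^2 + 2*v - 3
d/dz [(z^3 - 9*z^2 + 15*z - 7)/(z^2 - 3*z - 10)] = (z^4 - 6*z^3 - 18*z^2 + 194*z - 171)/(z^4 - 6*z^3 - 11*z^2 + 60*z + 100)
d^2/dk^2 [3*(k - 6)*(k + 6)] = 6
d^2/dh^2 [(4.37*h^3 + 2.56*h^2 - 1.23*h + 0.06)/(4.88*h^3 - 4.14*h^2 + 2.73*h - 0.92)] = (4.54747350886464e-13*h^7 + 298.505696*h^6 - 525.0636*h^5 + 197.048544*h^4 + 221.838578*h^3 - 179.657496*h^2 + 47.849016*h - 1.407676)/(116.214272*h^9 - 295.774848*h^8 + 445.96368*h^7 - 467.614104*h^6 + 361.005444*h^5 - 213.409962*h^4 + 95.125857*h^3 - 31.082292*h^2 + 6.932016*h - 0.778688)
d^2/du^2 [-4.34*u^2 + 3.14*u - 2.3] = -8.68000000000000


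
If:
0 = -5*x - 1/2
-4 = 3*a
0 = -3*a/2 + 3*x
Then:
No Solution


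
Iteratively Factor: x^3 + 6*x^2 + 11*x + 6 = (x + 1)*(x^2 + 5*x + 6) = (x + 1)*(x + 3)*(x + 2)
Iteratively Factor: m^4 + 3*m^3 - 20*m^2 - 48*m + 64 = (m - 1)*(m^3 + 4*m^2 - 16*m - 64) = (m - 1)*(m + 4)*(m^2 - 16) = (m - 4)*(m - 1)*(m + 4)*(m + 4)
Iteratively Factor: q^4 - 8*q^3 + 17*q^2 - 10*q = (q)*(q^3 - 8*q^2 + 17*q - 10) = q*(q - 2)*(q^2 - 6*q + 5) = q*(q - 2)*(q - 1)*(q - 5)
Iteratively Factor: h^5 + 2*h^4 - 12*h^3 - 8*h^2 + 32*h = (h - 2)*(h^4 + 4*h^3 - 4*h^2 - 16*h) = h*(h - 2)*(h^3 + 4*h^2 - 4*h - 16) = h*(h - 2)*(h + 2)*(h^2 + 2*h - 8) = h*(h - 2)*(h + 2)*(h + 4)*(h - 2)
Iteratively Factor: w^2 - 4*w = (w)*(w - 4)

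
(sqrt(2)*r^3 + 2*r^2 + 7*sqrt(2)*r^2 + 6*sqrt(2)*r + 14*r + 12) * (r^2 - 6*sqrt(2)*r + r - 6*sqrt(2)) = sqrt(2)*r^5 - 10*r^4 + 8*sqrt(2)*r^4 - 80*r^3 + sqrt(2)*r^3 - 130*r^2 - 90*sqrt(2)*r^2 - 156*sqrt(2)*r - 60*r - 72*sqrt(2)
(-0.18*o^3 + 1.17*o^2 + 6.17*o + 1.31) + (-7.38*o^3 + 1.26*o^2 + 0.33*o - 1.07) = -7.56*o^3 + 2.43*o^2 + 6.5*o + 0.24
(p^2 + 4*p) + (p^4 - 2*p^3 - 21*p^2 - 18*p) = p^4 - 2*p^3 - 20*p^2 - 14*p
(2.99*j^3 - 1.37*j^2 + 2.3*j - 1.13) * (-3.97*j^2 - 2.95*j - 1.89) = -11.8703*j^5 - 3.3816*j^4 - 10.7406*j^3 + 0.290399999999999*j^2 - 1.0135*j + 2.1357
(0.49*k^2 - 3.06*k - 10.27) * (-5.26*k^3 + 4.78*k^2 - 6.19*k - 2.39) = -2.5774*k^5 + 18.4378*k^4 + 36.3603*k^3 - 31.3203*k^2 + 70.8847*k + 24.5453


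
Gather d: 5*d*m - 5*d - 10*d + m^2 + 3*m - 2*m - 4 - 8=d*(5*m - 15) + m^2 + m - 12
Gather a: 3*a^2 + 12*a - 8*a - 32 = 3*a^2 + 4*a - 32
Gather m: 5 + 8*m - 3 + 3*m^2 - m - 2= 3*m^2 + 7*m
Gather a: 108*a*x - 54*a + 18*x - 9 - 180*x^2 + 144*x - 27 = a*(108*x - 54) - 180*x^2 + 162*x - 36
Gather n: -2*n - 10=-2*n - 10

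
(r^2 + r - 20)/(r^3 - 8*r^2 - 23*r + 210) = (r - 4)/(r^2 - 13*r + 42)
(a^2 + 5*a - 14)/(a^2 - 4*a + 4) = (a + 7)/(a - 2)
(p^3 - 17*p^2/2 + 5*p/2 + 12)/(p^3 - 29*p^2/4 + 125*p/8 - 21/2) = 4*(p^2 - 7*p - 8)/(4*p^2 - 23*p + 28)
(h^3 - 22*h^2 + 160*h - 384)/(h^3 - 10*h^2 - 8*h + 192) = (h - 8)/(h + 4)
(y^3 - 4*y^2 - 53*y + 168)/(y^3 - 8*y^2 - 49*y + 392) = (y - 3)/(y - 7)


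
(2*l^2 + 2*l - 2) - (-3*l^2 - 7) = 5*l^2 + 2*l + 5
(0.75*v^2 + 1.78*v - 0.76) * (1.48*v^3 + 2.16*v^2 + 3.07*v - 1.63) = 1.11*v^5 + 4.2544*v^4 + 5.0225*v^3 + 2.6005*v^2 - 5.2346*v + 1.2388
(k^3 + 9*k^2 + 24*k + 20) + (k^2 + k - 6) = k^3 + 10*k^2 + 25*k + 14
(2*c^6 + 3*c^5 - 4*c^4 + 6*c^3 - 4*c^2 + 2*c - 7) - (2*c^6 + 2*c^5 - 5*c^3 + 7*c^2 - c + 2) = c^5 - 4*c^4 + 11*c^3 - 11*c^2 + 3*c - 9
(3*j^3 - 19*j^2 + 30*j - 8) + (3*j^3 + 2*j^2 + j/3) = 6*j^3 - 17*j^2 + 91*j/3 - 8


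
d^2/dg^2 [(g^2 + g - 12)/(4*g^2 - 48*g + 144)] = (13*g + 12)/(2*(g^4 - 24*g^3 + 216*g^2 - 864*g + 1296))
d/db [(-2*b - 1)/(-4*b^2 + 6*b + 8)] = (-4*b^2 - 4*b - 5)/(2*(4*b^4 - 12*b^3 - 7*b^2 + 24*b + 16))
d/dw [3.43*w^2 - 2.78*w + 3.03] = 6.86*w - 2.78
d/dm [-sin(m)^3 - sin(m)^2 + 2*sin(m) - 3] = (-3*sin(m)^2 - 2*sin(m) + 2)*cos(m)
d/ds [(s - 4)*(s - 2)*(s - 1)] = 3*s^2 - 14*s + 14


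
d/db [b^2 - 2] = 2*b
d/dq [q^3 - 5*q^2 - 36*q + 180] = 3*q^2 - 10*q - 36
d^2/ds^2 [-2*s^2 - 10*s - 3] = -4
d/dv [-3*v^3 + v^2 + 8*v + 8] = -9*v^2 + 2*v + 8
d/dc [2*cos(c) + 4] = -2*sin(c)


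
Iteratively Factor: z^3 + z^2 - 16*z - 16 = (z - 4)*(z^2 + 5*z + 4) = (z - 4)*(z + 4)*(z + 1)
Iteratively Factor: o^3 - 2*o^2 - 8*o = (o)*(o^2 - 2*o - 8) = o*(o - 4)*(o + 2)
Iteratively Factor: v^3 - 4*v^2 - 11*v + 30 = (v - 2)*(v^2 - 2*v - 15) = (v - 2)*(v + 3)*(v - 5)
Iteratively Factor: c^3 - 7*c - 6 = (c + 2)*(c^2 - 2*c - 3) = (c + 1)*(c + 2)*(c - 3)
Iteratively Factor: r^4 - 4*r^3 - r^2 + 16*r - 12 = (r - 2)*(r^3 - 2*r^2 - 5*r + 6) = (r - 2)*(r - 1)*(r^2 - r - 6) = (r - 2)*(r - 1)*(r + 2)*(r - 3)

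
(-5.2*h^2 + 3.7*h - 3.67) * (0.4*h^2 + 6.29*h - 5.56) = -2.08*h^4 - 31.228*h^3 + 50.717*h^2 - 43.6563*h + 20.4052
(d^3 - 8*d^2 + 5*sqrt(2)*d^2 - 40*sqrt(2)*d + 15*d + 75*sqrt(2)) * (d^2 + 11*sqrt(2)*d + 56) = d^5 - 8*d^4 + 16*sqrt(2)*d^4 - 128*sqrt(2)*d^3 + 181*d^3 - 1328*d^2 + 520*sqrt(2)*d^2 - 2240*sqrt(2)*d + 2490*d + 4200*sqrt(2)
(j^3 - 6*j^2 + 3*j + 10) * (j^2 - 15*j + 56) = j^5 - 21*j^4 + 149*j^3 - 371*j^2 + 18*j + 560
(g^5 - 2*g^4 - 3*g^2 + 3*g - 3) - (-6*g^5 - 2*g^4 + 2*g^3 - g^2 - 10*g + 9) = 7*g^5 - 2*g^3 - 2*g^2 + 13*g - 12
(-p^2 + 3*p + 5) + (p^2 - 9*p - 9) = -6*p - 4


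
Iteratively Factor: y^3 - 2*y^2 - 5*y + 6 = (y - 3)*(y^2 + y - 2) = (y - 3)*(y - 1)*(y + 2)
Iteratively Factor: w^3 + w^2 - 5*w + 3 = (w - 1)*(w^2 + 2*w - 3) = (w - 1)*(w + 3)*(w - 1)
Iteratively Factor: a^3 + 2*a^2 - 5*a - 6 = (a + 1)*(a^2 + a - 6) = (a + 1)*(a + 3)*(a - 2)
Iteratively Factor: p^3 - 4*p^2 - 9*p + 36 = (p - 3)*(p^2 - p - 12) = (p - 4)*(p - 3)*(p + 3)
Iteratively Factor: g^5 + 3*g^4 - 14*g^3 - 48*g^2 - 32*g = (g + 1)*(g^4 + 2*g^3 - 16*g^2 - 32*g) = (g + 1)*(g + 2)*(g^3 - 16*g) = (g - 4)*(g + 1)*(g + 2)*(g^2 + 4*g) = (g - 4)*(g + 1)*(g + 2)*(g + 4)*(g)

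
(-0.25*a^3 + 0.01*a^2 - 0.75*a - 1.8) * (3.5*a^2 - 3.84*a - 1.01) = -0.875*a^5 + 0.995*a^4 - 2.4109*a^3 - 3.4301*a^2 + 7.6695*a + 1.818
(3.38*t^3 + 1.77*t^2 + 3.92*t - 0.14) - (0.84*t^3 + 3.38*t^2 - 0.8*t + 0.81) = 2.54*t^3 - 1.61*t^2 + 4.72*t - 0.95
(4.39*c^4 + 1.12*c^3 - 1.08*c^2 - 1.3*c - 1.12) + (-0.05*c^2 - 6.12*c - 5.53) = 4.39*c^4 + 1.12*c^3 - 1.13*c^2 - 7.42*c - 6.65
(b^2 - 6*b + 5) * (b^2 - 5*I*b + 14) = b^4 - 6*b^3 - 5*I*b^3 + 19*b^2 + 30*I*b^2 - 84*b - 25*I*b + 70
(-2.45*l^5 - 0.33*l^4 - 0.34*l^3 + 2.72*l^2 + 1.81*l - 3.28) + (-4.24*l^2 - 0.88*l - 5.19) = -2.45*l^5 - 0.33*l^4 - 0.34*l^3 - 1.52*l^2 + 0.93*l - 8.47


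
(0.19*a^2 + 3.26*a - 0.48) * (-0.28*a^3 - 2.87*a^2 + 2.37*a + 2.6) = -0.0532*a^5 - 1.4581*a^4 - 8.7715*a^3 + 9.5978*a^2 + 7.3384*a - 1.248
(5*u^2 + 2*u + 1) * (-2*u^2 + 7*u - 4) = -10*u^4 + 31*u^3 - 8*u^2 - u - 4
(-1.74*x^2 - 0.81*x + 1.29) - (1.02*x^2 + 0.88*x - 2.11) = -2.76*x^2 - 1.69*x + 3.4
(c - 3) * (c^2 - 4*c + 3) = c^3 - 7*c^2 + 15*c - 9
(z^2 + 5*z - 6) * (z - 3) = z^3 + 2*z^2 - 21*z + 18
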